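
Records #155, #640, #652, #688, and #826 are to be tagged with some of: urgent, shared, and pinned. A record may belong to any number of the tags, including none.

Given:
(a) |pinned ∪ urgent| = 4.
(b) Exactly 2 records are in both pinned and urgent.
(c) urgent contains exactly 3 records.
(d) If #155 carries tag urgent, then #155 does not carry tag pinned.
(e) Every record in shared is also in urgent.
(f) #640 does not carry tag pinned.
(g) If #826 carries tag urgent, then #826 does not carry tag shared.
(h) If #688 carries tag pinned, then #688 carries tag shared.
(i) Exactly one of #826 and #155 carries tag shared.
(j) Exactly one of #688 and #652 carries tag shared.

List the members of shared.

shared = {#155, #688}

From (f): #640 ∉ pinned.
Suppose #155 ∉ shared: no assignment then satisfies all the clues, so #155 ∈ shared.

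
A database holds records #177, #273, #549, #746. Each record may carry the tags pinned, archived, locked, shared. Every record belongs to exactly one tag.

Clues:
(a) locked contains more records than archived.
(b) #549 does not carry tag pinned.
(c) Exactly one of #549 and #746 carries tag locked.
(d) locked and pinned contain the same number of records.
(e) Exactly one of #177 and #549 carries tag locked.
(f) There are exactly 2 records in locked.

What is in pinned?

pinned = {#177, #746}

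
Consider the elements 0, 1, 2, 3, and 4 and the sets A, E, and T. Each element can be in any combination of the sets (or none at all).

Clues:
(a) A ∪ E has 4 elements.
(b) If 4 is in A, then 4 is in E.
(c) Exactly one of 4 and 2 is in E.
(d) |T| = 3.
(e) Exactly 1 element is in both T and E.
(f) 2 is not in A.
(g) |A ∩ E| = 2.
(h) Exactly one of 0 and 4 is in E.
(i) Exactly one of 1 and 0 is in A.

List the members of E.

E = {1, 3, 4}

From (f): 2 ∉ A.
Suppose 0 ∈ E: no assignment then satisfies all the clues, so 0 ∉ E.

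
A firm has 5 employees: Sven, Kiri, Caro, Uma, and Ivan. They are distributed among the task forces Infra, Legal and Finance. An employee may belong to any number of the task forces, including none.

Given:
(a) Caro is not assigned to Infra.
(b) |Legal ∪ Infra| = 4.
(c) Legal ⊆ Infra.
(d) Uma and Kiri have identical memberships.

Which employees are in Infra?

Infra = {Ivan, Kiri, Sven, Uma}

From (a): Caro ∉ Infra.
(c) contrapositive: Caro ∉ Legal.
Suppose Sven ∉ Infra: no assignment then satisfies all the clues, so Sven ∈ Infra.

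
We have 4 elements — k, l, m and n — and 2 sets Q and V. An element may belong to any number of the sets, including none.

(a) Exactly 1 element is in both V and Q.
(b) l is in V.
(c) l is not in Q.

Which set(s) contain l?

From (b): l ∈ V.
From (c): l ∉ Q.

l: V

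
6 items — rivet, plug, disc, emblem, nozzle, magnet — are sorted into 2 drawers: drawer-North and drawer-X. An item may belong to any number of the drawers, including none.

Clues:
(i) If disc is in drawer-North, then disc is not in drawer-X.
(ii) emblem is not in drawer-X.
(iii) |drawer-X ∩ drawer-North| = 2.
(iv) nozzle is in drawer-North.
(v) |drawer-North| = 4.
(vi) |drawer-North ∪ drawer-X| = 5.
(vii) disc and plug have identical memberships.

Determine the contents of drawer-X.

drawer-X = {magnet, nozzle, rivet}

From (ii): emblem ∉ drawer-X.
From (iv): nozzle ∈ drawer-North.
Suppose rivet ∉ drawer-X: no assignment then satisfies all the clues, so rivet ∈ drawer-X.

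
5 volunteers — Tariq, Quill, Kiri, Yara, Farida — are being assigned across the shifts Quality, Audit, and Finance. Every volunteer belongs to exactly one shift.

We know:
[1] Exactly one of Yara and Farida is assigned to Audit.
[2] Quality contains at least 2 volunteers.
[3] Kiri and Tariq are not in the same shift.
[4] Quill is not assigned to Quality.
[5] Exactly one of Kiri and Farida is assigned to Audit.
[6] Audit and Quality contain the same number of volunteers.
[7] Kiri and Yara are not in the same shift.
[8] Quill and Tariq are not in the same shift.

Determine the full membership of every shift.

Quality = {Tariq, Yara}; Audit = {Farida, Quill}; Finance = {Kiri}

From (4): Quill ∉ Quality.
Suppose Tariq ∉ Quality: no assignment then satisfies all the clues, so Tariq ∈ Quality.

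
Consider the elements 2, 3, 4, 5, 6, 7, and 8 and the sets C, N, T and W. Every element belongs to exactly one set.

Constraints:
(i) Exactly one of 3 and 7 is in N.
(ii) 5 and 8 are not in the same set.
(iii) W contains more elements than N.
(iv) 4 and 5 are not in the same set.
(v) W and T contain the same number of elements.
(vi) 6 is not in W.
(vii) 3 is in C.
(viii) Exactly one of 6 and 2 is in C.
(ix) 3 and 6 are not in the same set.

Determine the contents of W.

From (vi): 6 ∉ W.
From (vii): 3 ∈ C.
(i) (exactly one): 7 ∈ N.
(ix): 6 ∉ C.
(viii) (exactly one): 2 ∈ C.
Suppose 4 ∉ W: no assignment then satisfies all the clues, so 4 ∈ W.

W = {4, 8}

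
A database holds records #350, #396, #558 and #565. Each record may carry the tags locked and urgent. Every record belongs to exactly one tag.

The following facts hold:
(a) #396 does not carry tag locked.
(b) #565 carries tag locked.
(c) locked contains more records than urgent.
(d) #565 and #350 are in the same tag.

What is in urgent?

From (a): #396 ∉ locked.
From (b): #565 ∈ locked.
(d): #350 matches #565: #350 ∈ locked.
Only one tag left: #396 ∈ urgent.
Suppose #558 ∈ urgent: no assignment then satisfies all the clues, so #558 ∉ urgent.

urgent = {#396}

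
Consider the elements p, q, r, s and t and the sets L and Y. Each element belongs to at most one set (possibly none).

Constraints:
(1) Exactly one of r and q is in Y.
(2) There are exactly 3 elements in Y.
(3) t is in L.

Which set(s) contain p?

From (3): t ∈ L.
Suppose p ∈ L: no assignment then satisfies all the clues, so p ∉ L.

p: Y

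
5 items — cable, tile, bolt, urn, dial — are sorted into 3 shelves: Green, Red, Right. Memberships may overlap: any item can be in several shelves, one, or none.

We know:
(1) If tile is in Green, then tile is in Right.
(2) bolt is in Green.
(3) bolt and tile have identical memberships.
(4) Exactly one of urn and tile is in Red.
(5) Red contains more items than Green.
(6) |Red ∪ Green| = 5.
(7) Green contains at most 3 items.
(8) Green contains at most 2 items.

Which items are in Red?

Red = {cable, dial, urn}

From (2): bolt ∈ Green.
(3): tile matches bolt: tile ∈ Green.
(8): Green already has 2, so the rest are out.
(1): tile ∈ Right.
(3): bolt matches tile: bolt ∈ Right.
Suppose cable ∉ Red: no assignment then satisfies all the clues, so cable ∈ Red.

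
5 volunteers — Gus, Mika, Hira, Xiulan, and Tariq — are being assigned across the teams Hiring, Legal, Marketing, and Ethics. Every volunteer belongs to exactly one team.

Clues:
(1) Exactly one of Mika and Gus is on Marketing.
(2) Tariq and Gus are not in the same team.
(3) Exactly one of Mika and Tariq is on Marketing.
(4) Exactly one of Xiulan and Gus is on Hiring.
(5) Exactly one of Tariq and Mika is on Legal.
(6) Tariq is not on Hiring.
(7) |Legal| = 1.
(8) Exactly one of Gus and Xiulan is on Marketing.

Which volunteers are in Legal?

Legal = {Tariq}

From (6): Tariq ∉ Hiring.
Suppose Gus ∈ Legal: no assignment then satisfies all the clues, so Gus ∉ Legal.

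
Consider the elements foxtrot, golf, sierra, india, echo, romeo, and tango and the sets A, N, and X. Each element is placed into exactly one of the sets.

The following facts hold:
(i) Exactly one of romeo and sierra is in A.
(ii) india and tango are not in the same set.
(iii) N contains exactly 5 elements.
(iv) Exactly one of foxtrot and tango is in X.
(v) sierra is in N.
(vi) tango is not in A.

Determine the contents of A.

From (v): sierra ∈ N.
From (vi): tango ∉ A.
(i) (exactly one): romeo ∈ A.
Suppose foxtrot ∈ A: no assignment then satisfies all the clues, so foxtrot ∉ A.

A = {romeo}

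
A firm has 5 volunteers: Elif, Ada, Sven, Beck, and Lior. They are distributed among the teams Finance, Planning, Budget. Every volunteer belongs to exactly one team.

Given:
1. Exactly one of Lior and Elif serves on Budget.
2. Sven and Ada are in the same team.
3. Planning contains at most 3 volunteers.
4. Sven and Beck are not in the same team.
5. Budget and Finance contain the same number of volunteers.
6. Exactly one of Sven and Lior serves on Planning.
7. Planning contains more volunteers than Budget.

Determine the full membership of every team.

Finance = {Beck}; Planning = {Ada, Elif, Sven}; Budget = {Lior}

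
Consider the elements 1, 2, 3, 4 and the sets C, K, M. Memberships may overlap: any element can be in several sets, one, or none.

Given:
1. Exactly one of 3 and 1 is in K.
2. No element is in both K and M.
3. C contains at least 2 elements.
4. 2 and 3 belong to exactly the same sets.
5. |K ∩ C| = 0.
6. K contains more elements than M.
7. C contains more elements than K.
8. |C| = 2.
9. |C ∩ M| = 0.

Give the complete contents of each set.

C = {2, 3}; K = {1}; M = {}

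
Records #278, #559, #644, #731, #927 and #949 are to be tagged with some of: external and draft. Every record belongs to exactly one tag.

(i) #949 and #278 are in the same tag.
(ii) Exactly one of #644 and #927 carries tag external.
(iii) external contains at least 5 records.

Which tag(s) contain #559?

#559: external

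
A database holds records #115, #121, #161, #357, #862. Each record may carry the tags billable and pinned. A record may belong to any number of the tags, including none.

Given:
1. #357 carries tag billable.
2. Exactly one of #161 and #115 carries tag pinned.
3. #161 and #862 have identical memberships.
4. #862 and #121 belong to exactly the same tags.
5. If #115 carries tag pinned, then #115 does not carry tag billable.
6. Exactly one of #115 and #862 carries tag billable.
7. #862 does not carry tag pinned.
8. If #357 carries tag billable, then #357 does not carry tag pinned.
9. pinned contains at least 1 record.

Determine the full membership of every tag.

billable = {#121, #161, #357, #862}; pinned = {#115}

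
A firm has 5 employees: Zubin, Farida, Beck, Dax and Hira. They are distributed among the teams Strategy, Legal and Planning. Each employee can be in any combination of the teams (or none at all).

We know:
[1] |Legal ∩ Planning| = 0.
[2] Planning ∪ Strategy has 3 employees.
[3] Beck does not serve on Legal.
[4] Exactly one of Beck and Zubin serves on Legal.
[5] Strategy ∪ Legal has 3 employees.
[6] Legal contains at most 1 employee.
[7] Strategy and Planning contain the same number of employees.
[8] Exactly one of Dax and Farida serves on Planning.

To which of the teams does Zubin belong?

Zubin: Legal

From (3): Beck ∉ Legal.
(4) (exactly one): Zubin ∈ Legal.
(6): Legal already has 1, so the rest are out.
Suppose Zubin ∈ Strategy: no assignment then satisfies all the clues, so Zubin ∉ Strategy.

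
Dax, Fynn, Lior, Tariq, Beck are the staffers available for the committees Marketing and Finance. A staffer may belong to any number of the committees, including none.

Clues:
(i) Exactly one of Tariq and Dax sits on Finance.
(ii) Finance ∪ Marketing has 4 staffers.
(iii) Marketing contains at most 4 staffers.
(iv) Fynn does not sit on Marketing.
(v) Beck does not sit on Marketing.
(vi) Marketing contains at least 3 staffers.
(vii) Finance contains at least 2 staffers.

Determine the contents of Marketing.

Marketing = {Dax, Lior, Tariq}

From (iv): Fynn ∉ Marketing.
From (v): Beck ∉ Marketing.
(vi): only 3 candidates remain for Marketing, so all are in.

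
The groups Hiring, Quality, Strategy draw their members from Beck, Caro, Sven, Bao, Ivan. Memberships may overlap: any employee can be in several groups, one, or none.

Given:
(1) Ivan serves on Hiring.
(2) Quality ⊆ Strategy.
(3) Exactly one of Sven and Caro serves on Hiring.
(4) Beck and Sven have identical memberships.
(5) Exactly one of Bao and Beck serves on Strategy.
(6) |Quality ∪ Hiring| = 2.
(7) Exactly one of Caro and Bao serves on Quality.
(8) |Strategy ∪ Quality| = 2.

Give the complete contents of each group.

Hiring = {Caro, Ivan}; Quality = {Caro}; Strategy = {Bao, Caro}

From (1): Ivan ∈ Hiring.
Suppose Beck ∈ Hiring: no assignment then satisfies all the clues, so Beck ∉ Hiring.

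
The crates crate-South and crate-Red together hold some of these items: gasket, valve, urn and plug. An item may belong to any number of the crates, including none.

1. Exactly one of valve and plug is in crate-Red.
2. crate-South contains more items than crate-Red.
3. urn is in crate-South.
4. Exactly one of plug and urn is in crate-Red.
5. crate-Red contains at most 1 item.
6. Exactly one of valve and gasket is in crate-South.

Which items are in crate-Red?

crate-Red = {plug}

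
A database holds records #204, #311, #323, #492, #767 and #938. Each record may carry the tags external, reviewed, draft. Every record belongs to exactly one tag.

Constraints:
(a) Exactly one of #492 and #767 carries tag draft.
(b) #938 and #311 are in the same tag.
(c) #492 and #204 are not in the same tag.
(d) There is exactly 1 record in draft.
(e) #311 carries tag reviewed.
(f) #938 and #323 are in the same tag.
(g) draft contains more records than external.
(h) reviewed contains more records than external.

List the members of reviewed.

reviewed = {#204, #311, #323, #767, #938}

From (e): #311 ∈ reviewed.
(b): #938 matches #311: #938 ∉ external.
(b): #938 matches #311: #938 ∈ reviewed.
(f): #323 matches #938: #323 ∉ external.
(f): #323 matches #938: #323 ∈ reviewed.
Suppose #204 ∉ reviewed: no assignment then satisfies all the clues, so #204 ∈ reviewed.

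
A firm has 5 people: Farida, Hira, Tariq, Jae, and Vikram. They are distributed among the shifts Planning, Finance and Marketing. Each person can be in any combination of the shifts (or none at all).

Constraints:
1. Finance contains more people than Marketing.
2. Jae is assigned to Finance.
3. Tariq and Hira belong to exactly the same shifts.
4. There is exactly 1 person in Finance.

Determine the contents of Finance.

Finance = {Jae}

From (2): Jae ∈ Finance.
(4): Finance already has 1, so the rest are out.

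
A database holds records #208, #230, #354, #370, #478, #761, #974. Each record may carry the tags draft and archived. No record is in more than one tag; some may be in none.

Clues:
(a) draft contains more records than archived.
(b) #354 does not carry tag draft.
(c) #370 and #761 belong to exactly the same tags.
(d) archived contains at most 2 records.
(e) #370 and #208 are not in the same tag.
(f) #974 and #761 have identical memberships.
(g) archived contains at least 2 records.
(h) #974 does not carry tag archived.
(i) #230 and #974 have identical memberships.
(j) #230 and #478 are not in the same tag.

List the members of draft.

draft = {#230, #370, #761, #974}

From (b): #354 ∉ draft.
From (h): #974 ∉ archived.
(f): #761 matches #974: #761 ∉ archived.
(i): #230 matches #974: #230 ∉ archived.
(c): #370 matches #761: #370 ∉ archived.
Suppose #208 ∈ draft: no assignment then satisfies all the clues, so #208 ∉ draft.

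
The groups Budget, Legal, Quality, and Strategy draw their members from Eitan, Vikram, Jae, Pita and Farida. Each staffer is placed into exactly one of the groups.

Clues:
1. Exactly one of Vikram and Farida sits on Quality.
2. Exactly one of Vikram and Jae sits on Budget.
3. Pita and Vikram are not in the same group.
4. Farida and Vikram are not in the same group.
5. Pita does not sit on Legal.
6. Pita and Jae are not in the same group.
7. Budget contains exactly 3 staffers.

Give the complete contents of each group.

Budget = {Eitan, Farida, Jae}; Legal = {}; Quality = {Vikram}; Strategy = {Pita}

From (5): Pita ∉ Legal.
Suppose Eitan ∉ Budget: no assignment then satisfies all the clues, so Eitan ∈ Budget.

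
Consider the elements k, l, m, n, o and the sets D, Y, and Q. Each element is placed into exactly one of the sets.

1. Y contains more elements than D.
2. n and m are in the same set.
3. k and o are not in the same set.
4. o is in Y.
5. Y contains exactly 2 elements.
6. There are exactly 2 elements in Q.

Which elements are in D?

From (4): o ∈ Y.
(3): k ∉ Y.
Suppose k ∉ D: no assignment then satisfies all the clues, so k ∈ D.

D = {k}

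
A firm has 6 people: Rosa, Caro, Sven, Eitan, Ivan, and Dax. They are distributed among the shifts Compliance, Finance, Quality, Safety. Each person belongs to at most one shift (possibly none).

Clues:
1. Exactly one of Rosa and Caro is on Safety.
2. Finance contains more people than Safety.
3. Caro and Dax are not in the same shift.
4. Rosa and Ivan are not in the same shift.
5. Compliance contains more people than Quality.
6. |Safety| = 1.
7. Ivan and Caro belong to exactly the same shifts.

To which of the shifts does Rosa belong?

Rosa: Safety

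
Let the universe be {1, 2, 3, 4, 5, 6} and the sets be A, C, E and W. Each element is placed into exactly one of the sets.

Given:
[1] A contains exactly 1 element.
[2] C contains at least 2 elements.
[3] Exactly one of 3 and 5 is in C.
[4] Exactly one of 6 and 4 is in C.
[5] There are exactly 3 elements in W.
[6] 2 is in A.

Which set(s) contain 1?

1: W

From (6): 2 ∈ A.
(1): A already has 1, so the rest are out.
Suppose 1 ∈ C: no assignment then satisfies all the clues, so 1 ∉ C.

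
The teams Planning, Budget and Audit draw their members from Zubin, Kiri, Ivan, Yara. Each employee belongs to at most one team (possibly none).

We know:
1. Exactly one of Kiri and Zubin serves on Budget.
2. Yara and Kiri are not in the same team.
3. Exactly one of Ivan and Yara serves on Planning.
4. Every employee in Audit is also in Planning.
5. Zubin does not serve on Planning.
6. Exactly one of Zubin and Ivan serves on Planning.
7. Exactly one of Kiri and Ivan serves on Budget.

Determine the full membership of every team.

Planning = {Ivan}; Budget = {Kiri}; Audit = {}

From (5): Zubin ∉ Planning.
(4) contrapositive: Zubin ∉ Audit.
(6) (exactly one): Ivan ∈ Planning.
(7) (exactly one): Kiri ∈ Budget.
(1) (exactly one): Zubin ∉ Budget.
(2): Yara ∉ Budget.
(3) (exactly one): Yara ∉ Planning.
(4) contrapositive: Yara ∉ Audit.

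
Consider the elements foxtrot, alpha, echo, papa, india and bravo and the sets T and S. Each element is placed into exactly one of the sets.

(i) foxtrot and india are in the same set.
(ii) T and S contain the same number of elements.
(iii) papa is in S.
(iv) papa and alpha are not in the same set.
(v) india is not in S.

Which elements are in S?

S = {bravo, echo, papa}

From (iii): papa ∈ S.
From (v): india ∉ S.
(i): foxtrot matches india: foxtrot ∉ S.
(iv): alpha ∉ S.
Only one set left: foxtrot ∈ T.
Only one set left: alpha ∈ T.
Only one set left: india ∈ T.
Suppose echo ∉ S: no assignment then satisfies all the clues, so echo ∈ S.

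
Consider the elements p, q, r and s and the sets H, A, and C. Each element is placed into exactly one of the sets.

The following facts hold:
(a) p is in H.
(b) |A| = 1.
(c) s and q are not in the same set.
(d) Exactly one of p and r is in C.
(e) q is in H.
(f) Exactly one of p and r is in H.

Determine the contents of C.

From (a): p ∈ H.
From (e): q ∈ H.
(c): s ∉ H.
(d) (exactly one): r ∈ C.
(b): only 1 candidates remain for A, so all are in.

C = {r}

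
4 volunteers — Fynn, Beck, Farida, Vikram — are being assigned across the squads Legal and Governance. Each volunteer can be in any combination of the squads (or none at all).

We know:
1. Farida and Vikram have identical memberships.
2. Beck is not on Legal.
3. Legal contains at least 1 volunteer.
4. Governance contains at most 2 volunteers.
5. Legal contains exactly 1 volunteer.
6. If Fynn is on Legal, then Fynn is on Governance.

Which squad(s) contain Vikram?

Vikram: none

From (2): Beck ∉ Legal.
Suppose Vikram ∈ Legal: no assignment then satisfies all the clues, so Vikram ∉ Legal.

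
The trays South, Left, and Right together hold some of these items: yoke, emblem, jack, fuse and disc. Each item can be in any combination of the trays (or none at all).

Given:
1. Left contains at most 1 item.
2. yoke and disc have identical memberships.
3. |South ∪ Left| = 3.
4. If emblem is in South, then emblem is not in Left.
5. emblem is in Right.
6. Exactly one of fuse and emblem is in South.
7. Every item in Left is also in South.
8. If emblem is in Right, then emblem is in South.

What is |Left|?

0

From (5): emblem ∈ Right.
(8): emblem ∈ South.
(4): emblem ∉ Left.
(6) (exactly one): fuse ∉ South.
(7) contrapositive: fuse ∉ Left.
Suppose yoke ∉ South: no assignment then satisfies all the clues, so yoke ∈ South.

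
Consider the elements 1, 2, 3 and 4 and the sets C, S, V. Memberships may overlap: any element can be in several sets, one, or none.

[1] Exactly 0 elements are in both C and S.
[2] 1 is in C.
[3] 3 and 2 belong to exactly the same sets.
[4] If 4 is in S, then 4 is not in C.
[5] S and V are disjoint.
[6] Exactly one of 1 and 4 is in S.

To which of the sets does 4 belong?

4: S

From (2): 1 ∈ C.
Suppose 4 ∈ C: no assignment then satisfies all the clues, so 4 ∉ C.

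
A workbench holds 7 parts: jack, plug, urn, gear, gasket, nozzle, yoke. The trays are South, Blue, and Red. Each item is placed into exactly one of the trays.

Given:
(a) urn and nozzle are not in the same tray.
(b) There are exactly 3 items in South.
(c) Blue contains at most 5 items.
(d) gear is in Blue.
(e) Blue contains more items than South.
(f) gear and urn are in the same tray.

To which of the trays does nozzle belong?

From (d): gear ∈ Blue.
(f): urn matches gear: urn ∉ South.
(f): urn matches gear: urn ∈ Blue.
(a): nozzle ∉ Blue.
Suppose nozzle ∉ South: no assignment then satisfies all the clues, so nozzle ∈ South.

nozzle: South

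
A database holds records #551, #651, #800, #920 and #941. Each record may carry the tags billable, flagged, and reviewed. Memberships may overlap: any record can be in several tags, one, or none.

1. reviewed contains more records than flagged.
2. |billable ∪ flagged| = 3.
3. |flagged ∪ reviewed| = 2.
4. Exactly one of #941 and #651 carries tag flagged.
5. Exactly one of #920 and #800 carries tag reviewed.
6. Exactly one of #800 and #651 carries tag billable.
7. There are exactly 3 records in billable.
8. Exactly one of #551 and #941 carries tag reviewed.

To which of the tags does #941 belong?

#941: billable, flagged, reviewed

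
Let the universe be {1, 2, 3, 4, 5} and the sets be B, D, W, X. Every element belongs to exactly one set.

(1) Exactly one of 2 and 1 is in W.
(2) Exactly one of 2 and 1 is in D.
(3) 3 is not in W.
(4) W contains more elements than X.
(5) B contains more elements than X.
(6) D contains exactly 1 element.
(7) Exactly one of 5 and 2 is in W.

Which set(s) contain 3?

3: B

From (3): 3 ∉ W.
Suppose 3 ∉ B: no assignment then satisfies all the clues, so 3 ∈ B.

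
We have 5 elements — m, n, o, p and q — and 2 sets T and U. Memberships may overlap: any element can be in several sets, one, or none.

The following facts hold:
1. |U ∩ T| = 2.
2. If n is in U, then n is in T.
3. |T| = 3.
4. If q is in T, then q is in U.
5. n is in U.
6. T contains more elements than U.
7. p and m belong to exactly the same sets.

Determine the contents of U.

U = {n, q}

From (5): n ∈ U.
(2): n ∈ T.
Suppose m ∈ U: no assignment then satisfies all the clues, so m ∉ U.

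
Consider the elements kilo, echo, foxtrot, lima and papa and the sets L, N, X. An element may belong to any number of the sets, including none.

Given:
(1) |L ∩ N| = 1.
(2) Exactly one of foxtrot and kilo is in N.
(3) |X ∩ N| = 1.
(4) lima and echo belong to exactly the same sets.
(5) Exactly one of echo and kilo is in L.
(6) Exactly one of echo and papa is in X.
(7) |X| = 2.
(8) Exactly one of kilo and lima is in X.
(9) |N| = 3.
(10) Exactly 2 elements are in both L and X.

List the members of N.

N = {echo, kilo, lima}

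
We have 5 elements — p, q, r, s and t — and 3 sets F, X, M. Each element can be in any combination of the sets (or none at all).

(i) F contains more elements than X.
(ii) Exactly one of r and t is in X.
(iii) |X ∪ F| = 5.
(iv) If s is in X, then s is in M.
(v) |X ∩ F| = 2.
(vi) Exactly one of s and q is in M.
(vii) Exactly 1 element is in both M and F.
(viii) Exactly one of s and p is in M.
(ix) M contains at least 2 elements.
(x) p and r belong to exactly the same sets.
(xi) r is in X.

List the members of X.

X = {p, r, s}

From (xi): r ∈ X.
(ii) (exactly one): t ∉ X.
(x): p matches r: p ∈ X.
Suppose q ∈ X: no assignment then satisfies all the clues, so q ∉ X.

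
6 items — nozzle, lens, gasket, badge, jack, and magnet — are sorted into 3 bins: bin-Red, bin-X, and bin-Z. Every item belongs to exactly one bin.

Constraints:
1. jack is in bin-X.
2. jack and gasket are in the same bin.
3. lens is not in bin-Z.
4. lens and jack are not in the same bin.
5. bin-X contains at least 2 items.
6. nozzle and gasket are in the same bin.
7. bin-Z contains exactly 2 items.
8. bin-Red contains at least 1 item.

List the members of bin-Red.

From (1): jack ∈ bin-X.
From (3): lens ∉ bin-Z.
(2): gasket matches jack: gasket ∉ bin-Red.
(2): gasket matches jack: gasket ∈ bin-X.
(4): lens ∉ bin-X.
(6): nozzle matches gasket: nozzle ∉ bin-Red.
(6): nozzle matches gasket: nozzle ∈ bin-X.
(7): only 2 candidates remain for bin-Z, so all are in.
(8): only 1 candidates remain for bin-Red, so all are in.

bin-Red = {lens}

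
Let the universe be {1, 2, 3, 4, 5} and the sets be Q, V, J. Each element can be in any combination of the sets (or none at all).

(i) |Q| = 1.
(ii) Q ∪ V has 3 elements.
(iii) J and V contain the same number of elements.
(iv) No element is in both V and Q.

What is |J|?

2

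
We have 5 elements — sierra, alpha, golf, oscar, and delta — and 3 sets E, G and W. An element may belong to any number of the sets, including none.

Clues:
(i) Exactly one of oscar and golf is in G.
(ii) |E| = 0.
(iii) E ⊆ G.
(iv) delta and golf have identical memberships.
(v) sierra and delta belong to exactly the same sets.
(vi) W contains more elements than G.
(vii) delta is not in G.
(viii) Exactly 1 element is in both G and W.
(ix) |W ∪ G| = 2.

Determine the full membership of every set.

E = {}; G = {oscar}; W = {alpha, oscar}

From (vii): delta ∉ G.
(ii): E already has 0, so the rest are out.
(iv): golf matches delta: golf ∉ G.
(v): sierra matches delta: sierra ∉ G.
(i) (exactly one): oscar ∈ G.
Suppose sierra ∈ W: no assignment then satisfies all the clues, so sierra ∉ W.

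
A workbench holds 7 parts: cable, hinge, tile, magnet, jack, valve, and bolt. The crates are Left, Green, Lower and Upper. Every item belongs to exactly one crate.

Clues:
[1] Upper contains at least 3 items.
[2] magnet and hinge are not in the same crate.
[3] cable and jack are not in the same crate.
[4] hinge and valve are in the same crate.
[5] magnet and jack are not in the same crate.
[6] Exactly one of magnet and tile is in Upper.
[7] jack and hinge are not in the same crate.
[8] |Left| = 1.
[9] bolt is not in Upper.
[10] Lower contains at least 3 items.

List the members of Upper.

Upper = {hinge, tile, valve}

From (9): bolt ∉ Upper.
Suppose cable ∈ Upper: no assignment then satisfies all the clues, so cable ∉ Upper.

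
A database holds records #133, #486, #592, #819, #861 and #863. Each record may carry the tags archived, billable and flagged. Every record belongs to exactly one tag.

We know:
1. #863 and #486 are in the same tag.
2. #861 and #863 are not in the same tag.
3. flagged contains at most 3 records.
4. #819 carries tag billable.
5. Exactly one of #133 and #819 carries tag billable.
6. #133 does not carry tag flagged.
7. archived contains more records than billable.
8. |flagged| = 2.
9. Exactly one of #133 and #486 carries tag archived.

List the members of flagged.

flagged = {#486, #863}

From (4): #819 ∈ billable.
From (6): #133 ∉ flagged.
(5) (exactly one): #133 ∉ billable.
Only one tag left: #133 ∈ archived.
(9) (exactly one): #486 ∉ archived.
(1): #863 matches #486: #863 ∉ archived.
Suppose #486 ∉ flagged: no assignment then satisfies all the clues, so #486 ∈ flagged.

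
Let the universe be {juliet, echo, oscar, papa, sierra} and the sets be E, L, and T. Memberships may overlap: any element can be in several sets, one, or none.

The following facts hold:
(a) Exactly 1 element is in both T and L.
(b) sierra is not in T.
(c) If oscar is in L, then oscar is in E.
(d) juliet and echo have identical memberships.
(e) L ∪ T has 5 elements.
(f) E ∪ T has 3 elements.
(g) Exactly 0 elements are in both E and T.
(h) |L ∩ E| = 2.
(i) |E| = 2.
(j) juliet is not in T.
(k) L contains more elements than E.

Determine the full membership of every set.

E = {oscar, sierra}; L = {echo, juliet, oscar, papa, sierra}; T = {papa}

From (b): sierra ∉ T.
From (j): juliet ∉ T.
(d): echo matches juliet: echo ∉ T.
Suppose juliet ∈ E: no assignment then satisfies all the clues, so juliet ∉ E.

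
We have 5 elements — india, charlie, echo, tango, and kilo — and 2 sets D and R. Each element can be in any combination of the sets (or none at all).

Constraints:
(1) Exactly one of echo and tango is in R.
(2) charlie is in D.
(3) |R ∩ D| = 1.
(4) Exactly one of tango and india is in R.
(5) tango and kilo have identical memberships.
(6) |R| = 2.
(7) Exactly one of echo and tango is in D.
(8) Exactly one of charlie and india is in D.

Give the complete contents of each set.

D = {charlie, echo}; R = {echo, india}

From (2): charlie ∈ D.
(8) (exactly one): india ∉ D.
Suppose india ∉ R: no assignment then satisfies all the clues, so india ∈ R.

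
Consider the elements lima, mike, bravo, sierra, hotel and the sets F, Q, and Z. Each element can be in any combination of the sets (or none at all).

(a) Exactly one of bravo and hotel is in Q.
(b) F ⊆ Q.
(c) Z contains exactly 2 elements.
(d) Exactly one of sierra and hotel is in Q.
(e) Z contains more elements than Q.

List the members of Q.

Q = {hotel}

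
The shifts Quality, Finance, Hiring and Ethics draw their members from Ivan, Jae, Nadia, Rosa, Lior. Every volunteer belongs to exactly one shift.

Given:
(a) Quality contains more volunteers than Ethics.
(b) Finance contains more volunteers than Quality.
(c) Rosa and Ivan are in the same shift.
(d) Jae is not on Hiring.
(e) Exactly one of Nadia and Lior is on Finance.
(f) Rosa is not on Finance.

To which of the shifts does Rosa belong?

Rosa: Hiring

From (d): Jae ∉ Hiring.
From (f): Rosa ∉ Finance.
(c): Ivan matches Rosa: Ivan ∉ Finance.
Suppose Rosa ∈ Quality: no assignment then satisfies all the clues, so Rosa ∉ Quality.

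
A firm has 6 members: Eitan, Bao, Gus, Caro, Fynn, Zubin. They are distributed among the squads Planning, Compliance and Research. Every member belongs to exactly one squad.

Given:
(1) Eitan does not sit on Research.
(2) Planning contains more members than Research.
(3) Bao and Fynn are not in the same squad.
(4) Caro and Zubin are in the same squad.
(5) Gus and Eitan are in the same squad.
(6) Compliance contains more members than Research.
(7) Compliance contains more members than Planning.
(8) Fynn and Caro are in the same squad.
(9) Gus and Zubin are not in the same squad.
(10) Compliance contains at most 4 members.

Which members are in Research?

Research = {Bao}

From (1): Eitan ∉ Research.
(5): Gus matches Eitan: Gus ∉ Research.
Suppose Bao ∉ Research: no assignment then satisfies all the clues, so Bao ∈ Research.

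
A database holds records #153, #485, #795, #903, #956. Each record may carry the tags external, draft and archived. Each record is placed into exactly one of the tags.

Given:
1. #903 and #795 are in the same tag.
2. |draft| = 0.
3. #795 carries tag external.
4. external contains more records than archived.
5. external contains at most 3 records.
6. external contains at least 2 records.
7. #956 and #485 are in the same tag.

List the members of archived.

archived = {#485, #956}

From (3): #795 ∈ external.
(1): #903 matches #795: #903 ∈ external.
(2): draft already has 0, so the rest are out.
Suppose #153 ∈ archived: no assignment then satisfies all the clues, so #153 ∉ archived.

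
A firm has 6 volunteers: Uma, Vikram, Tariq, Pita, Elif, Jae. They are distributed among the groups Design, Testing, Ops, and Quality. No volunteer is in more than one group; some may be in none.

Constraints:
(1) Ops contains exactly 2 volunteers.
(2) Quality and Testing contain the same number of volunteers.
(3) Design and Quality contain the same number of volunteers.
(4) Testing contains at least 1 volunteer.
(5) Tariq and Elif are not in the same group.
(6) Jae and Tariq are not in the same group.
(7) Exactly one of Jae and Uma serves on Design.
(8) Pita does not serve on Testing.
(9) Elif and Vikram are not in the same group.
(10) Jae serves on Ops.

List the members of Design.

From (8): Pita ∉ Testing.
From (10): Jae ∈ Ops.
(6): Tariq ∉ Ops.
(7) (exactly one): Uma ∈ Design.
Suppose Vikram ∈ Design: no assignment then satisfies all the clues, so Vikram ∉ Design.

Design = {Uma}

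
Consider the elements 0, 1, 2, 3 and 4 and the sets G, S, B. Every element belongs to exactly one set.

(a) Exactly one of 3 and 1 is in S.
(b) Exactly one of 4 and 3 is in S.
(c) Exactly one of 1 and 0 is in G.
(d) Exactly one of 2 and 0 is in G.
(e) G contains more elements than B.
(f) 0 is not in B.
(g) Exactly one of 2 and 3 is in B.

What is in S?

S = {1, 4}

From (f): 0 ∉ B.
Suppose 0 ∈ S: no assignment then satisfies all the clues, so 0 ∉ S.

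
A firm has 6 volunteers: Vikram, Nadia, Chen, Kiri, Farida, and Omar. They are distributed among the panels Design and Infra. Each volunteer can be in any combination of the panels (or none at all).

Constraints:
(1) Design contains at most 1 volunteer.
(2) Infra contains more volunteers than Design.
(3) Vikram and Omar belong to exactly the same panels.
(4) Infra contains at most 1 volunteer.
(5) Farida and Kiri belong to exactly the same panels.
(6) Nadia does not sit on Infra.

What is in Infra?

From (6): Nadia ∉ Infra.
Suppose Vikram ∈ Infra: no assignment then satisfies all the clues, so Vikram ∉ Infra.

Infra = {Chen}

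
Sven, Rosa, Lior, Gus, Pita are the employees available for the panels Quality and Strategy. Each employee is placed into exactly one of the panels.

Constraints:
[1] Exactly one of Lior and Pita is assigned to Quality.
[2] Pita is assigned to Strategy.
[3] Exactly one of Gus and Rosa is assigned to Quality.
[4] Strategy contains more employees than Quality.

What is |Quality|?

2

From (2): Pita ∈ Strategy.
(1) (exactly one): Lior ∈ Quality.
Suppose Sven ∈ Quality: no assignment then satisfies all the clues, so Sven ∉ Quality.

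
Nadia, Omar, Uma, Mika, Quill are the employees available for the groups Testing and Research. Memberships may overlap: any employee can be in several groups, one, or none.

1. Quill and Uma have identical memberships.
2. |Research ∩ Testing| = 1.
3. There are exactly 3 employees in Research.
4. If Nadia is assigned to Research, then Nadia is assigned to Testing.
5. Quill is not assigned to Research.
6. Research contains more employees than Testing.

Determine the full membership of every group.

From (5): Quill ∉ Research.
(1): Uma matches Quill: Uma ∉ Research.
(3): only 3 candidates remain for Research, so all are in.
(4): Nadia ∈ Testing.
Suppose Omar ∈ Testing: no assignment then satisfies all the clues, so Omar ∉ Testing.

Testing = {Nadia}; Research = {Mika, Nadia, Omar}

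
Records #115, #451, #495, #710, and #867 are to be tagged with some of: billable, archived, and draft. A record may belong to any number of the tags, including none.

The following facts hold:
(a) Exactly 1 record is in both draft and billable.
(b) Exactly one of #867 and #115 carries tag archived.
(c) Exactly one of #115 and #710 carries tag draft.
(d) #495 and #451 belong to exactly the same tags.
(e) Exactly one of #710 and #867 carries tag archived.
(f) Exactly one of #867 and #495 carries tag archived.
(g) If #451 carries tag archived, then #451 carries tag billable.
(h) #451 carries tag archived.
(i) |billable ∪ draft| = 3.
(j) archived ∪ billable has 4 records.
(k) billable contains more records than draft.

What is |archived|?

From (h): #451 ∈ archived.
(d): #495 matches #451: #495 ∈ archived.
(f) (exactly one): #867 ∉ archived.
(g): #451 ∈ billable.
(b) (exactly one): #115 ∈ archived.
(d): #495 matches #451: #495 ∈ billable.
(e) (exactly one): #710 ∈ archived.

4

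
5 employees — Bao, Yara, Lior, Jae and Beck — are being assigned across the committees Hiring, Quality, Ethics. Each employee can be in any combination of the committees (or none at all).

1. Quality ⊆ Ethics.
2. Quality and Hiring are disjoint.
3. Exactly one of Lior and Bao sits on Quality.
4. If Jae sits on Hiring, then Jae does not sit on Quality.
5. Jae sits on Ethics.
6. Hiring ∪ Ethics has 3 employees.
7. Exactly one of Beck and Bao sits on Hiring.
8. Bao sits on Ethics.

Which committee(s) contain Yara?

Yara: none

From (5): Jae ∈ Ethics.
From (8): Bao ∈ Ethics.
Suppose Yara ∈ Hiring: no assignment then satisfies all the clues, so Yara ∉ Hiring.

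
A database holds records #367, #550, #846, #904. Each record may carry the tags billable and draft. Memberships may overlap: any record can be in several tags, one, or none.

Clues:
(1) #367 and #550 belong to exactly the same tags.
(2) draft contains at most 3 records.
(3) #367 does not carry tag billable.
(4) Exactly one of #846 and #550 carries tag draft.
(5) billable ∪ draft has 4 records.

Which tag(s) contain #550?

From (3): #367 ∉ billable.
(1): #550 matches #367: #550 ∉ billable.
Suppose #550 ∉ draft: no assignment then satisfies all the clues, so #550 ∈ draft.

#550: draft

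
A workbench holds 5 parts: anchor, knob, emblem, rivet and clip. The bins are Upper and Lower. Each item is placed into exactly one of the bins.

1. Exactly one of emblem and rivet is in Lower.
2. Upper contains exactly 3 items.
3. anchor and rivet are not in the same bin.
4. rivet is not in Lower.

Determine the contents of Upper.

Upper = {clip, knob, rivet}

From (4): rivet ∉ Lower.
(1) (exactly one): emblem ∈ Lower.
Only one bin left: rivet ∈ Upper.
(3): anchor ∉ Upper.
Only one bin left: anchor ∈ Lower.
(2): only 3 candidates remain for Upper, so all are in.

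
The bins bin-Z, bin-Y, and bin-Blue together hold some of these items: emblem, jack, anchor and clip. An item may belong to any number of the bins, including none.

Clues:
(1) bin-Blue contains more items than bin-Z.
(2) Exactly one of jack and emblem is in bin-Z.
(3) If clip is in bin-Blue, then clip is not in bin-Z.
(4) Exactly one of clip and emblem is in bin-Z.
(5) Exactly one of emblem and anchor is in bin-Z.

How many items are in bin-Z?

1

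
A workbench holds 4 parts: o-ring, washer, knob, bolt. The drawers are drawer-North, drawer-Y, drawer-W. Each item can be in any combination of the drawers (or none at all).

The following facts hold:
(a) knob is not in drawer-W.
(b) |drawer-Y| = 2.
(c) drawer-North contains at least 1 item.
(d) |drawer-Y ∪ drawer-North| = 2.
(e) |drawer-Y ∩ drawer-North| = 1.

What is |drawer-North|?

1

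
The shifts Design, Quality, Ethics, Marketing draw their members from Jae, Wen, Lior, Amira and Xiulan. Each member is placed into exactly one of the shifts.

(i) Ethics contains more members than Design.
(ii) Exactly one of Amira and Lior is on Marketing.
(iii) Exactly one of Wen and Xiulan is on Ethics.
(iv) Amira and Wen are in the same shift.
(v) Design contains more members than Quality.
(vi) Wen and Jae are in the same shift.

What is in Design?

Design = {Xiulan}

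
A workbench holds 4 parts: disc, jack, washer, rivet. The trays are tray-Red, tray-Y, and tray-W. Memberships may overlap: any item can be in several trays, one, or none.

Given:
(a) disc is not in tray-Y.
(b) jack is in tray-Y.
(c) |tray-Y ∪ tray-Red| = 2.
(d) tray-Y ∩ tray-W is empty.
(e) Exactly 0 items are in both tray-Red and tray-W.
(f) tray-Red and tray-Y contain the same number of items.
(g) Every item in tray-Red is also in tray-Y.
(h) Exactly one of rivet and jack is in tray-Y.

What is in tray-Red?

tray-Red = {jack, washer}

From (a): disc ∉ tray-Y.
From (b): jack ∈ tray-Y.
(d) (disjoint): jack ∉ tray-W.
(g) contrapositive: disc ∉ tray-Red.
(h) (exactly one): rivet ∉ tray-Y.
(g) contrapositive: rivet ∉ tray-Red.
Suppose jack ∉ tray-Red: no assignment then satisfies all the clues, so jack ∈ tray-Red.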